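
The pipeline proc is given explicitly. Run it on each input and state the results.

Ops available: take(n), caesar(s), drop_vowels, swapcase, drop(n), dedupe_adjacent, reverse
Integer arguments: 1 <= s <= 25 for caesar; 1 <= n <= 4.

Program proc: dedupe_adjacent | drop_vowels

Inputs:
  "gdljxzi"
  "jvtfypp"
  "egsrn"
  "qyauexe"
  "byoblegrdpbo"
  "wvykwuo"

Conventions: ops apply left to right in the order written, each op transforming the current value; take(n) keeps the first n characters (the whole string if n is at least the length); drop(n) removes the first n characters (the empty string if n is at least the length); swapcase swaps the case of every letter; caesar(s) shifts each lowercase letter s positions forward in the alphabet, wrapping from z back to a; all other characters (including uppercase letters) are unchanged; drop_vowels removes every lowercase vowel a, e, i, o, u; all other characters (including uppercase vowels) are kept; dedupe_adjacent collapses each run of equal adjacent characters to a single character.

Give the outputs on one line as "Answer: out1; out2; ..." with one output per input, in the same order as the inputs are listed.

Execution, op by op:
  "gdljxzi" -> "gdljxzi" -> "gdljxz"
  "jvtfypp" -> "jvtfyp" -> "jvtfyp"
  "egsrn" -> "egsrn" -> "gsrn"
  "qyauexe" -> "qyauexe" -> "qyx"
  "byoblegrdpbo" -> "byoblegrdpbo" -> "byblgrdpb"
  "wvykwuo" -> "wvykwuo" -> "wvykw"

"gdljxz"; "jvtfyp"; "gsrn"; "qyx"; "byblgrdpb"; "wvykw"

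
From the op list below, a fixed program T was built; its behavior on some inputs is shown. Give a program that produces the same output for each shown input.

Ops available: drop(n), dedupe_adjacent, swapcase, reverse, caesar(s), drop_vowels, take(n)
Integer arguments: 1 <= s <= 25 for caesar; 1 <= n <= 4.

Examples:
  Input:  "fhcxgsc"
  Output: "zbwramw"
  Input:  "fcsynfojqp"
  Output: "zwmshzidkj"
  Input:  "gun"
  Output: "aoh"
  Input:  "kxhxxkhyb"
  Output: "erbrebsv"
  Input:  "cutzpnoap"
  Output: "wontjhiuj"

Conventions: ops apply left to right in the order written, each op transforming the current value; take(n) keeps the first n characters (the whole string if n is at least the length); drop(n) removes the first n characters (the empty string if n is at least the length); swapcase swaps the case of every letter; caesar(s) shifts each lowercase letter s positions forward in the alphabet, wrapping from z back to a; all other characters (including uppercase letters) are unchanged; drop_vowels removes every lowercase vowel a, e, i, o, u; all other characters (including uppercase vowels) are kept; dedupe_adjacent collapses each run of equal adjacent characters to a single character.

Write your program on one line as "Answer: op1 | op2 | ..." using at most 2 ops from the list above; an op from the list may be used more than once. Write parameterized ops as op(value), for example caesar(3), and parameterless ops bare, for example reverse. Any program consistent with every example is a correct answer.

dedupe_adjacent | caesar(20)

Check, running the answer program on each example:
  "fhcxgsc" -> "fhcxgsc" -> "zbwramw"
  "fcsynfojqp" -> "fcsynfojqp" -> "zwmshzidkj"
  "gun" -> "gun" -> "aoh"
  "kxhxxkhyb" -> "kxhxkhyb" -> "erbrebsv"
  "cutzpnoap" -> "cutzpnoap" -> "wontjhiuj"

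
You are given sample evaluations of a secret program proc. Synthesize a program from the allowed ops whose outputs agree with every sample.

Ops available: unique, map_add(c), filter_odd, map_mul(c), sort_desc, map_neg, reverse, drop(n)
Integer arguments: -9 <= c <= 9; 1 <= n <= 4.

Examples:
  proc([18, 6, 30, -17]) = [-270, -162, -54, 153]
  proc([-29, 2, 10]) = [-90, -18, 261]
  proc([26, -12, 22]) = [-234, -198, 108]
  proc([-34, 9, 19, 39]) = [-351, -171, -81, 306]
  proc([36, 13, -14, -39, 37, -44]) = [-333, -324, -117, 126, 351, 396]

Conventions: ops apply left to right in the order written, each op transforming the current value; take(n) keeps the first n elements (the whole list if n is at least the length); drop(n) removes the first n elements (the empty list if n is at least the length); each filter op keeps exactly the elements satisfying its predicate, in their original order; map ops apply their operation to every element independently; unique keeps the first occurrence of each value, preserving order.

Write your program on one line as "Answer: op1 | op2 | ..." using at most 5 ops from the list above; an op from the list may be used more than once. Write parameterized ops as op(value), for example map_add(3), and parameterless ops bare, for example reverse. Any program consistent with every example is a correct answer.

map_neg | map_mul(9) | sort_desc | reverse

Check, running the answer program on each example:
  [18, 6, 30, -17] -> [-18, -6, -30, 17] -> [-162, -54, -270, 153] -> [153, -54, -162, -270] -> [-270, -162, -54, 153]
  [-29, 2, 10] -> [29, -2, -10] -> [261, -18, -90] -> [261, -18, -90] -> [-90, -18, 261]
  [26, -12, 22] -> [-26, 12, -22] -> [-234, 108, -198] -> [108, -198, -234] -> [-234, -198, 108]
  [-34, 9, 19, 39] -> [34, -9, -19, -39] -> [306, -81, -171, -351] -> [306, -81, -171, -351] -> [-351, -171, -81, 306]
  [36, 13, -14, -39, 37, -44] -> [-36, -13, 14, 39, -37, 44] -> [-324, -117, 126, 351, -333, 396] -> [396, 351, 126, -117, -324, -333] -> [-333, -324, -117, 126, 351, 396]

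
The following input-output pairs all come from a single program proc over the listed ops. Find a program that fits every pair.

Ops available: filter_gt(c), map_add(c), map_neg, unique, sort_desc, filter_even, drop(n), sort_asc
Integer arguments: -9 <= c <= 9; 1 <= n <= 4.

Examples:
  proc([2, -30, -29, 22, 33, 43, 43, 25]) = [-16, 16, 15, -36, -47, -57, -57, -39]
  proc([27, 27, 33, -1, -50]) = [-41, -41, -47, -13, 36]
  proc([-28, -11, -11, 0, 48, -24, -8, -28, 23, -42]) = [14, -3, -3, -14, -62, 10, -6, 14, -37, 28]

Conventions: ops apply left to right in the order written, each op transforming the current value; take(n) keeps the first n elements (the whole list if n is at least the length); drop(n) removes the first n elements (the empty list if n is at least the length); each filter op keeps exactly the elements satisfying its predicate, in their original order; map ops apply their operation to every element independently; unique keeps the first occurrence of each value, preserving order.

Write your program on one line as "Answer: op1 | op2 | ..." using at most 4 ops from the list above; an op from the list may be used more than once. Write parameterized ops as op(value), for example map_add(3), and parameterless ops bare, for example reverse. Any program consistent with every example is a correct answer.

map_add(6) | map_add(8) | map_neg

Check, running the answer program on each example:
  [2, -30, -29, 22, 33, 43, 43, 25] -> [8, -24, -23, 28, 39, 49, 49, 31] -> [16, -16, -15, 36, 47, 57, 57, 39] -> [-16, 16, 15, -36, -47, -57, -57, -39]
  [27, 27, 33, -1, -50] -> [33, 33, 39, 5, -44] -> [41, 41, 47, 13, -36] -> [-41, -41, -47, -13, 36]
  [-28, -11, -11, 0, 48, -24, -8, -28, 23, -42] -> [-22, -5, -5, 6, 54, -18, -2, -22, 29, -36] -> [-14, 3, 3, 14, 62, -10, 6, -14, 37, -28] -> [14, -3, -3, -14, -62, 10, -6, 14, -37, 28]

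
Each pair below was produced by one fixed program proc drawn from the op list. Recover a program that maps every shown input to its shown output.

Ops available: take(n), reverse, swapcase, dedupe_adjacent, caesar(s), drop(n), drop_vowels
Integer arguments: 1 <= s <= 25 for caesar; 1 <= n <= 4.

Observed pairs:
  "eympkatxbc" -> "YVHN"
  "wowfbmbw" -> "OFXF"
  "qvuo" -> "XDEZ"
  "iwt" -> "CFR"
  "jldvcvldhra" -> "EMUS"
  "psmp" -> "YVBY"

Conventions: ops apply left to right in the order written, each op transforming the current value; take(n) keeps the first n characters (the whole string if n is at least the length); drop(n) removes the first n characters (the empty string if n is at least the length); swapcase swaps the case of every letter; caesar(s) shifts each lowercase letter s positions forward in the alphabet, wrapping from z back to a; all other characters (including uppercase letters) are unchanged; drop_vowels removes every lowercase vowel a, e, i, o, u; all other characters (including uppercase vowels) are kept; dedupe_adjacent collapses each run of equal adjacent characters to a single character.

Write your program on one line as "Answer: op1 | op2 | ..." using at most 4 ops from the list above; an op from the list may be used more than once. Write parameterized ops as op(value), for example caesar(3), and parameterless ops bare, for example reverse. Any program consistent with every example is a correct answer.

take(4) | caesar(9) | swapcase | reverse

Check, running the answer program on each example:
  "eympkatxbc" -> "eymp" -> "nhvy" -> "NHVY" -> "YVHN"
  "wowfbmbw" -> "wowf" -> "fxfo" -> "FXFO" -> "OFXF"
  "qvuo" -> "qvuo" -> "zedx" -> "ZEDX" -> "XDEZ"
  "iwt" -> "iwt" -> "rfc" -> "RFC" -> "CFR"
  "jldvcvldhra" -> "jldv" -> "sume" -> "SUME" -> "EMUS"
  "psmp" -> "psmp" -> "ybvy" -> "YBVY" -> "YVBY"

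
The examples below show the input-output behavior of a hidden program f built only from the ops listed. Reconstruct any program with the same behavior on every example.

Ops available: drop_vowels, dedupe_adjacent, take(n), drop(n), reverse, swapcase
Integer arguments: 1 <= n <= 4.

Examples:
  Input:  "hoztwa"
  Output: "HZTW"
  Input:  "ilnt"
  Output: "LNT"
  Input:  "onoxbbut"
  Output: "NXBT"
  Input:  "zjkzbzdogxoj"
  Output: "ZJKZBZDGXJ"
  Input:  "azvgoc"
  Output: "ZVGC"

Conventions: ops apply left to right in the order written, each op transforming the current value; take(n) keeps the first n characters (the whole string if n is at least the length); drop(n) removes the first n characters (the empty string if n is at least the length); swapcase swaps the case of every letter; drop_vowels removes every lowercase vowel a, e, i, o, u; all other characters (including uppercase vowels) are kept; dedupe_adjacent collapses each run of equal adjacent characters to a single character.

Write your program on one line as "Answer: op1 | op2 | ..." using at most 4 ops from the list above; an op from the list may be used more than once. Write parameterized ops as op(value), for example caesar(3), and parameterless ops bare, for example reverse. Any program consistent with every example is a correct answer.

dedupe_adjacent | drop_vowels | swapcase

Check, running the answer program on each example:
  "hoztwa" -> "hoztwa" -> "hztw" -> "HZTW"
  "ilnt" -> "ilnt" -> "lnt" -> "LNT"
  "onoxbbut" -> "onoxbut" -> "nxbt" -> "NXBT"
  "zjkzbzdogxoj" -> "zjkzbzdogxoj" -> "zjkzbzdgxj" -> "ZJKZBZDGXJ"
  "azvgoc" -> "azvgoc" -> "zvgc" -> "ZVGC"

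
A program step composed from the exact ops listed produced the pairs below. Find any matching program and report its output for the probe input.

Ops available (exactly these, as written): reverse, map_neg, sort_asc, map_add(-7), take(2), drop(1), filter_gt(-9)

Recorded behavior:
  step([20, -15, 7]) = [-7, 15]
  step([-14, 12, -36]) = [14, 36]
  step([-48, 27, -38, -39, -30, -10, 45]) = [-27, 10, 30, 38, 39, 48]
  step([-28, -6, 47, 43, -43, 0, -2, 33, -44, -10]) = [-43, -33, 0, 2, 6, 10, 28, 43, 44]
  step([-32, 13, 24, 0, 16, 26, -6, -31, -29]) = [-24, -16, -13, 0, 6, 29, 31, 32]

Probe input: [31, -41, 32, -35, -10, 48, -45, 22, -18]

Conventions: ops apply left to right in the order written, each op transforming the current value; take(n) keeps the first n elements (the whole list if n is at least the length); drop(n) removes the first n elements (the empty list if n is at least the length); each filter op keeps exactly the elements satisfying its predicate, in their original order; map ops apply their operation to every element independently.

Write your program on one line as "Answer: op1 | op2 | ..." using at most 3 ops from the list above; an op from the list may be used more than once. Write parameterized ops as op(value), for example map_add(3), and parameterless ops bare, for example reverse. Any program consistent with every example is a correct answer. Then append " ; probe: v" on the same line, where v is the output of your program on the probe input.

map_neg | sort_asc | drop(1) ; probe: [-32, -31, -22, 10, 18, 35, 41, 45]

Check, running the answer program on each example:
  [20, -15, 7] -> [-20, 15, -7] -> [-20, -7, 15] -> [-7, 15]
  [-14, 12, -36] -> [14, -12, 36] -> [-12, 14, 36] -> [14, 36]
  [-48, 27, -38, -39, -30, -10, 45] -> [48, -27, 38, 39, 30, 10, -45] -> [-45, -27, 10, 30, 38, 39, 48] -> [-27, 10, 30, 38, 39, 48]
  [-28, -6, 47, 43, -43, 0, -2, 33, -44, -10] -> [28, 6, -47, -43, 43, 0, 2, -33, 44, 10] -> [-47, -43, -33, 0, 2, 6, 10, 28, 43, 44] -> [-43, -33, 0, 2, 6, 10, 28, 43, 44]
  [-32, 13, 24, 0, 16, 26, -6, -31, -29] -> [32, -13, -24, 0, -16, -26, 6, 31, 29] -> [-26, -24, -16, -13, 0, 6, 29, 31, 32] -> [-24, -16, -13, 0, 6, 29, 31, 32]
  probe: [31, -41, 32, -35, -10, 48, -45, 22, -18] -> [-31, 41, -32, 35, 10, -48, 45, -22, 18] -> [-48, -32, -31, -22, 10, 18, 35, 41, 45] -> [-32, -31, -22, 10, 18, 35, 41, 45]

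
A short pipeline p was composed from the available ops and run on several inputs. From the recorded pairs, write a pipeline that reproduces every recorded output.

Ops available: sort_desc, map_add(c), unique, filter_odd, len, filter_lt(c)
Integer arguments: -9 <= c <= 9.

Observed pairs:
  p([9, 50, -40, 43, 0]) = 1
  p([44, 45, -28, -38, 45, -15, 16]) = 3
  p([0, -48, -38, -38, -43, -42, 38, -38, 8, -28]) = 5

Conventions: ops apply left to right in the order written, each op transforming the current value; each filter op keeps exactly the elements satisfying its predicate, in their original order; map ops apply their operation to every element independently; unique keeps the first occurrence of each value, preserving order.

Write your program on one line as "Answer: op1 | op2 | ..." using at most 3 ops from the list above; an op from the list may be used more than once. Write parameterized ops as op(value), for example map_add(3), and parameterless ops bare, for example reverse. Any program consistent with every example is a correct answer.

filter_lt(0) | unique | len

Check, running the answer program on each example:
  [9, 50, -40, 43, 0] -> [-40] -> [-40] -> 1
  [44, 45, -28, -38, 45, -15, 16] -> [-28, -38, -15] -> [-28, -38, -15] -> 3
  [0, -48, -38, -38, -43, -42, 38, -38, 8, -28] -> [-48, -38, -38, -43, -42, -38, -28] -> [-48, -38, -43, -42, -28] -> 5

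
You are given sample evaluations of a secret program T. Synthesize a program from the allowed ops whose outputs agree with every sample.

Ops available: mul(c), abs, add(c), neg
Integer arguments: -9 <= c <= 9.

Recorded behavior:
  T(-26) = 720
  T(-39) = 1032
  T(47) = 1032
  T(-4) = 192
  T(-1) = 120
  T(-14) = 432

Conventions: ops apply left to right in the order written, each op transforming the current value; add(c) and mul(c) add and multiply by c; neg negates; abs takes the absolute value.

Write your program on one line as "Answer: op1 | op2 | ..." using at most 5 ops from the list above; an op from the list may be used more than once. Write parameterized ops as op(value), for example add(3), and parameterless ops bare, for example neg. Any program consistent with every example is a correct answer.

add(-4) | mul(-8) | abs | mul(3)

Check, running the answer program on each example:
  -26 -> -30 -> 240 -> 240 -> 720
  -39 -> -43 -> 344 -> 344 -> 1032
  47 -> 43 -> -344 -> 344 -> 1032
  -4 -> -8 -> 64 -> 64 -> 192
  -1 -> -5 -> 40 -> 40 -> 120
  -14 -> -18 -> 144 -> 144 -> 432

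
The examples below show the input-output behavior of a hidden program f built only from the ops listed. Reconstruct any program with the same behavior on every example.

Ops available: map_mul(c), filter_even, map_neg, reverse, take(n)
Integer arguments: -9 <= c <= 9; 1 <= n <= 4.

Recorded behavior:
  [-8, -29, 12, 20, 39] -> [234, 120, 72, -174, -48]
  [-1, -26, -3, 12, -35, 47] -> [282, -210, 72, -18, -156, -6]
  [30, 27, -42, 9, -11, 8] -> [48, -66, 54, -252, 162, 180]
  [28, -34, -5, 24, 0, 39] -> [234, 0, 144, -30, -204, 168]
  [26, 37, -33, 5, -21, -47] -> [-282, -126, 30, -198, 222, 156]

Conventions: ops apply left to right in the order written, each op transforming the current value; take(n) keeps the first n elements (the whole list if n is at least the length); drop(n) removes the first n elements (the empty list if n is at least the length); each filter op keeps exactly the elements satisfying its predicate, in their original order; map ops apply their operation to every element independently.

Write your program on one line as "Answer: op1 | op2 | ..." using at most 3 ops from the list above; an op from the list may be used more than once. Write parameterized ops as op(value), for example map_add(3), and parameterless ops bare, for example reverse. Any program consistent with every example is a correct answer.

reverse | map_mul(6)

Check, running the answer program on each example:
  [-8, -29, 12, 20, 39] -> [39, 20, 12, -29, -8] -> [234, 120, 72, -174, -48]
  [-1, -26, -3, 12, -35, 47] -> [47, -35, 12, -3, -26, -1] -> [282, -210, 72, -18, -156, -6]
  [30, 27, -42, 9, -11, 8] -> [8, -11, 9, -42, 27, 30] -> [48, -66, 54, -252, 162, 180]
  [28, -34, -5, 24, 0, 39] -> [39, 0, 24, -5, -34, 28] -> [234, 0, 144, -30, -204, 168]
  [26, 37, -33, 5, -21, -47] -> [-47, -21, 5, -33, 37, 26] -> [-282, -126, 30, -198, 222, 156]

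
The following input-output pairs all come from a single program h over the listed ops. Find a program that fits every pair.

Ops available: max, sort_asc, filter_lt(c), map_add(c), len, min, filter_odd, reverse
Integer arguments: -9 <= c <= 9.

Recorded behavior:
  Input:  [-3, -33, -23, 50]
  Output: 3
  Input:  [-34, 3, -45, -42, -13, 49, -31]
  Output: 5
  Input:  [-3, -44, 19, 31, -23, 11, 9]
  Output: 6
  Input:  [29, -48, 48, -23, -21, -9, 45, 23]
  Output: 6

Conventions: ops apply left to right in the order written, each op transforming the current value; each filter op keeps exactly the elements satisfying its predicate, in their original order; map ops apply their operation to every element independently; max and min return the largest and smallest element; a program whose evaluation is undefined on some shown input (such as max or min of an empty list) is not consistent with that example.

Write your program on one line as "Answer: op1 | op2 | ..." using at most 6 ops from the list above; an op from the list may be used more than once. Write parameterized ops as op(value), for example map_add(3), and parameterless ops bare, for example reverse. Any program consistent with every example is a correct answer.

sort_asc | reverse | filter_odd | map_add(-6) | len

Check, running the answer program on each example:
  [-3, -33, -23, 50] -> [-33, -23, -3, 50] -> [50, -3, -23, -33] -> [-3, -23, -33] -> [-9, -29, -39] -> 3
  [-34, 3, -45, -42, -13, 49, -31] -> [-45, -42, -34, -31, -13, 3, 49] -> [49, 3, -13, -31, -34, -42, -45] -> [49, 3, -13, -31, -45] -> [43, -3, -19, -37, -51] -> 5
  [-3, -44, 19, 31, -23, 11, 9] -> [-44, -23, -3, 9, 11, 19, 31] -> [31, 19, 11, 9, -3, -23, -44] -> [31, 19, 11, 9, -3, -23] -> [25, 13, 5, 3, -9, -29] -> 6
  [29, -48, 48, -23, -21, -9, 45, 23] -> [-48, -23, -21, -9, 23, 29, 45, 48] -> [48, 45, 29, 23, -9, -21, -23, -48] -> [45, 29, 23, -9, -21, -23] -> [39, 23, 17, -15, -27, -29] -> 6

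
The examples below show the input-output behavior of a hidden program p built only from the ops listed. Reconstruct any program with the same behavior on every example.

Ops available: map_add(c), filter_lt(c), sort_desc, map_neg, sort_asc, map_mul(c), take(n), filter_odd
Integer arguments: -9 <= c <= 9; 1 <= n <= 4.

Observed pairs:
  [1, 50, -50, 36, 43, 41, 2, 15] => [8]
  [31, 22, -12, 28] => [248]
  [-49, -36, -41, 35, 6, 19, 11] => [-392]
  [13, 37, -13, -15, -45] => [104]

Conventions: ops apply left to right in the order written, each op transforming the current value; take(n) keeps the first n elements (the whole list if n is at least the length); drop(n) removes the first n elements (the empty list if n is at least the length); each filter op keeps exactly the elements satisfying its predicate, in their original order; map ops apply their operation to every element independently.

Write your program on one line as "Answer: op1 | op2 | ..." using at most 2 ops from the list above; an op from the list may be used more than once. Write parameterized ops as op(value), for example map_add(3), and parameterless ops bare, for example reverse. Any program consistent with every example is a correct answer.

map_mul(8) | take(1)

Check, running the answer program on each example:
  [1, 50, -50, 36, 43, 41, 2, 15] -> [8, 400, -400, 288, 344, 328, 16, 120] -> [8]
  [31, 22, -12, 28] -> [248, 176, -96, 224] -> [248]
  [-49, -36, -41, 35, 6, 19, 11] -> [-392, -288, -328, 280, 48, 152, 88] -> [-392]
  [13, 37, -13, -15, -45] -> [104, 296, -104, -120, -360] -> [104]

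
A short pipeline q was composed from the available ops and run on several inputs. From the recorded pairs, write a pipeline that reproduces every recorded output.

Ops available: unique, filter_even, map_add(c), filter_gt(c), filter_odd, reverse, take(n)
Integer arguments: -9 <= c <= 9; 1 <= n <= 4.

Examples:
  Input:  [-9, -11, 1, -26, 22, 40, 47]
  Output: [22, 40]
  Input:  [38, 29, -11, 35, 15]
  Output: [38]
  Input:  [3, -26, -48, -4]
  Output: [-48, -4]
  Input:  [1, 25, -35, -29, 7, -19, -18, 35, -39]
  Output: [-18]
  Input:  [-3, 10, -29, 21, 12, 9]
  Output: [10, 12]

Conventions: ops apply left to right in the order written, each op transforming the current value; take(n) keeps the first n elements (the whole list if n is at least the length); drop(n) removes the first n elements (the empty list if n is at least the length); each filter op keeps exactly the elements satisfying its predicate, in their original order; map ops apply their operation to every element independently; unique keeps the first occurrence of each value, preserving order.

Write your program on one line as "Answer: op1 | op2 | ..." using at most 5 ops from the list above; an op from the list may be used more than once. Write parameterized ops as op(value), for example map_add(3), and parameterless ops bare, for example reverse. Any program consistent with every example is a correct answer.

filter_even | reverse | take(2) | reverse

Check, running the answer program on each example:
  [-9, -11, 1, -26, 22, 40, 47] -> [-26, 22, 40] -> [40, 22, -26] -> [40, 22] -> [22, 40]
  [38, 29, -11, 35, 15] -> [38] -> [38] -> [38] -> [38]
  [3, -26, -48, -4] -> [-26, -48, -4] -> [-4, -48, -26] -> [-4, -48] -> [-48, -4]
  [1, 25, -35, -29, 7, -19, -18, 35, -39] -> [-18] -> [-18] -> [-18] -> [-18]
  [-3, 10, -29, 21, 12, 9] -> [10, 12] -> [12, 10] -> [12, 10] -> [10, 12]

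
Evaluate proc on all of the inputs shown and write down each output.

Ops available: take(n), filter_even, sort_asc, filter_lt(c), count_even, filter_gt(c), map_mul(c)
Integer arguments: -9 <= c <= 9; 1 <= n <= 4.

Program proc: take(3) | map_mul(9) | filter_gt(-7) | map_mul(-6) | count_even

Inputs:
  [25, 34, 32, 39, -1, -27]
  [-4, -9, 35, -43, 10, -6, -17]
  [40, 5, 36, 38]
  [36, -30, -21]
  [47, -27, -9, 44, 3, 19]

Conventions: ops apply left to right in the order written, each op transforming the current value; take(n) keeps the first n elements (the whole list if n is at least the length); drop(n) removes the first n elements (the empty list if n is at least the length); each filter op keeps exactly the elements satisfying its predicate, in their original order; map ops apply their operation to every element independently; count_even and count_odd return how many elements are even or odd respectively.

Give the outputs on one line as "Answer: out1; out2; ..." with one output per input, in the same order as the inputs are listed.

Execution, op by op:
  [25, 34, 32, 39, -1, -27] -> [25, 34, 32] -> [225, 306, 288] -> [225, 306, 288] -> [-1350, -1836, -1728] -> 3
  [-4, -9, 35, -43, 10, -6, -17] -> [-4, -9, 35] -> [-36, -81, 315] -> [315] -> [-1890] -> 1
  [40, 5, 36, 38] -> [40, 5, 36] -> [360, 45, 324] -> [360, 45, 324] -> [-2160, -270, -1944] -> 3
  [36, -30, -21] -> [36, -30, -21] -> [324, -270, -189] -> [324] -> [-1944] -> 1
  [47, -27, -9, 44, 3, 19] -> [47, -27, -9] -> [423, -243, -81] -> [423] -> [-2538] -> 1

3; 1; 3; 1; 1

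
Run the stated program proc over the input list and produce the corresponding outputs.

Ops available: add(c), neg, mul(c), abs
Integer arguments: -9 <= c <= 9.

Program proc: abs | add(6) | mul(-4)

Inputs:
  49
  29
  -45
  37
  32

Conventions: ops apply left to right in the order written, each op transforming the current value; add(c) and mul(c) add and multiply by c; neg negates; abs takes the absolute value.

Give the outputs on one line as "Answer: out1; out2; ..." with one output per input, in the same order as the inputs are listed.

-220; -140; -204; -172; -152

Execution, op by op:
  49 -> 49 -> 55 -> -220
  29 -> 29 -> 35 -> -140
  -45 -> 45 -> 51 -> -204
  37 -> 37 -> 43 -> -172
  32 -> 32 -> 38 -> -152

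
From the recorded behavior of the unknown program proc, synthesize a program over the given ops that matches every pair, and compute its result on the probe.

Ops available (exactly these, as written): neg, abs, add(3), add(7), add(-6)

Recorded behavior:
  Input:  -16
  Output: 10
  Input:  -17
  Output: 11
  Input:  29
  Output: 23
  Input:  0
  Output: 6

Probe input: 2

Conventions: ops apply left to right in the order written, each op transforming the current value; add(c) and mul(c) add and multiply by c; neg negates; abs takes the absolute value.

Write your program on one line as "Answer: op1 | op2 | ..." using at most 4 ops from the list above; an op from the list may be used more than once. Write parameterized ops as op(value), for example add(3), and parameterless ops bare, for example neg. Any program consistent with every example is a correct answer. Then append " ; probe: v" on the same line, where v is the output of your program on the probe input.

abs | add(-6) | abs ; probe: 4

Check, running the answer program on each example:
  -16 -> 16 -> 10 -> 10
  -17 -> 17 -> 11 -> 11
  29 -> 29 -> 23 -> 23
  0 -> 0 -> -6 -> 6
  probe: 2 -> 2 -> -4 -> 4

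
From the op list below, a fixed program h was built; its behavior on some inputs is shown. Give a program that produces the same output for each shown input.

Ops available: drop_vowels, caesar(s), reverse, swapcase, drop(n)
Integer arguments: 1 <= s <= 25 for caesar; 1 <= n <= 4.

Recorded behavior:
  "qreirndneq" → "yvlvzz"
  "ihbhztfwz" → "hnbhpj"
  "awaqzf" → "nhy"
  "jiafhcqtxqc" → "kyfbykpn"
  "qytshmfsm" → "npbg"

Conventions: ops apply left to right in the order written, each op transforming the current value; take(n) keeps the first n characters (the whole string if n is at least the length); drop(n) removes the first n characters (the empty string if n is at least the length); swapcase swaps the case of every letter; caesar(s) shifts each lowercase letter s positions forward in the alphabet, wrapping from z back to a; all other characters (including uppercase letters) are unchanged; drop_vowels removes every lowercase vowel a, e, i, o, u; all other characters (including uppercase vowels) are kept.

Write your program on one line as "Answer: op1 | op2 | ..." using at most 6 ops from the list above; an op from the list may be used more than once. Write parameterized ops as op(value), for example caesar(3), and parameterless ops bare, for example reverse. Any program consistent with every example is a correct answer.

drop_vowels | caesar(9) | drop(1) | caesar(25) | drop_vowels | reverse

Check, running the answer program on each example:
  "qreirndneq" -> "qrrndnq" -> "zaawmwz" -> "aawmwz" -> "zzvlvy" -> "zzvlvy" -> "yvlvzz"
  "ihbhztfwz" -> "hbhztfwz" -> "qkqicofi" -> "kqicofi" -> "jphbneh" -> "jphbnh" -> "hnbhpj"
  "awaqzf" -> "wqzf" -> "fzio" -> "zio" -> "yhn" -> "yhn" -> "nhy"
  "jiafhcqtxqc" -> "jfhcqtxqc" -> "soqlzcgzl" -> "oqlzcgzl" -> "npkybfyk" -> "npkybfyk" -> "kyfbykpn"
  "qytshmfsm" -> "qytshmfsm" -> "zhcbqvobv" -> "hcbqvobv" -> "gbapunau" -> "gbpn" -> "npbg"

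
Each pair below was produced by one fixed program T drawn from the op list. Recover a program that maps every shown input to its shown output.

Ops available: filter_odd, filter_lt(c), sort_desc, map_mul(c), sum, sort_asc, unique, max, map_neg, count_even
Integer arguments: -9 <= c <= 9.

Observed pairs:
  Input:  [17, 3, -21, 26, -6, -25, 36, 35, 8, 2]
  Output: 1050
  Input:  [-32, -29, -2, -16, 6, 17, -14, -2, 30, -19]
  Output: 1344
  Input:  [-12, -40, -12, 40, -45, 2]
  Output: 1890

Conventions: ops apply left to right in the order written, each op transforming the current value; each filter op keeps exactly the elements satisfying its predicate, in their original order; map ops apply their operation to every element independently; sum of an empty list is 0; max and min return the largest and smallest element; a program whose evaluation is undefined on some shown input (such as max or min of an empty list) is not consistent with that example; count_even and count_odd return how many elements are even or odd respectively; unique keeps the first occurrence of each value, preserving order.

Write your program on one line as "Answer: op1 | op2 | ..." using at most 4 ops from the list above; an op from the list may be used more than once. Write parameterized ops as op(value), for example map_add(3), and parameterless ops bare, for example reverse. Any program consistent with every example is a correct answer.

filter_lt(-8) | map_mul(7) | map_mul(-6) | max

Check, running the answer program on each example:
  [17, 3, -21, 26, -6, -25, 36, 35, 8, 2] -> [-21, -25] -> [-147, -175] -> [882, 1050] -> 1050
  [-32, -29, -2, -16, 6, 17, -14, -2, 30, -19] -> [-32, -29, -16, -14, -19] -> [-224, -203, -112, -98, -133] -> [1344, 1218, 672, 588, 798] -> 1344
  [-12, -40, -12, 40, -45, 2] -> [-12, -40, -12, -45] -> [-84, -280, -84, -315] -> [504, 1680, 504, 1890] -> 1890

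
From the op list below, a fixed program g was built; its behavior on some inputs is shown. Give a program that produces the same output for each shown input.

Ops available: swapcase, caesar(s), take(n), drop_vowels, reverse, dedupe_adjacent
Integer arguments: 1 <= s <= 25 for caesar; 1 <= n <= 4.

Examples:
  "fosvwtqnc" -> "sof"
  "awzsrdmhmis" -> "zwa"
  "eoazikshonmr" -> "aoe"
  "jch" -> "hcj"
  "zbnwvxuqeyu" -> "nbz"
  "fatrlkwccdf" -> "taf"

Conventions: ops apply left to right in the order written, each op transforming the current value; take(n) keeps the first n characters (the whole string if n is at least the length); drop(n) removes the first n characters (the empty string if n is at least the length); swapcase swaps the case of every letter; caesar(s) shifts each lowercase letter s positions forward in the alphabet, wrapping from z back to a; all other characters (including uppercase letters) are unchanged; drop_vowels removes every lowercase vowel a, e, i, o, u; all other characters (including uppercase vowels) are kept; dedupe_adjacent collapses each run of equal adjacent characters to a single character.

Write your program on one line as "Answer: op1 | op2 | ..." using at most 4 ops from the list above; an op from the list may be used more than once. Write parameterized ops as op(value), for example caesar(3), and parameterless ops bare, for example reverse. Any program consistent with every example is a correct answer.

swapcase | take(3) | swapcase | reverse

Check, running the answer program on each example:
  "fosvwtqnc" -> "FOSVWTQNC" -> "FOS" -> "fos" -> "sof"
  "awzsrdmhmis" -> "AWZSRDMHMIS" -> "AWZ" -> "awz" -> "zwa"
  "eoazikshonmr" -> "EOAZIKSHONMR" -> "EOA" -> "eoa" -> "aoe"
  "jch" -> "JCH" -> "JCH" -> "jch" -> "hcj"
  "zbnwvxuqeyu" -> "ZBNWVXUQEYU" -> "ZBN" -> "zbn" -> "nbz"
  "fatrlkwccdf" -> "FATRLKWCCDF" -> "FAT" -> "fat" -> "taf"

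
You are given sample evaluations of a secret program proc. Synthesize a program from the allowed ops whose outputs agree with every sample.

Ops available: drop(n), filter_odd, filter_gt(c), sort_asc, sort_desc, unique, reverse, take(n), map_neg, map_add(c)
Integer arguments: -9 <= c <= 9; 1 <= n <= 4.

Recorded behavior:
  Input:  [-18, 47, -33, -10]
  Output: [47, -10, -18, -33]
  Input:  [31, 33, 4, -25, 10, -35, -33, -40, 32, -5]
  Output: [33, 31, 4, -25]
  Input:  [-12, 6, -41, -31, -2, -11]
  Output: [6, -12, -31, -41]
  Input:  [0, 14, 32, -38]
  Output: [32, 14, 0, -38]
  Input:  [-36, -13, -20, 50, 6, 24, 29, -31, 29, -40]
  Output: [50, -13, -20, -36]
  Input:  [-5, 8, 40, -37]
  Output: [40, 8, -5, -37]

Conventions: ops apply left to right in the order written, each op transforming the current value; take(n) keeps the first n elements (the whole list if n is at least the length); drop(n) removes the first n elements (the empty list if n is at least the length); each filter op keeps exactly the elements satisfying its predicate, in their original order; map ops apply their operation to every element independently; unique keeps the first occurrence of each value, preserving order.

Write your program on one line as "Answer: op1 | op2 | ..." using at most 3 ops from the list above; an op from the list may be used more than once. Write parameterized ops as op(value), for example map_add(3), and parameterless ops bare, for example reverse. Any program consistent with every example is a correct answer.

take(4) | sort_asc | reverse

Check, running the answer program on each example:
  [-18, 47, -33, -10] -> [-18, 47, -33, -10] -> [-33, -18, -10, 47] -> [47, -10, -18, -33]
  [31, 33, 4, -25, 10, -35, -33, -40, 32, -5] -> [31, 33, 4, -25] -> [-25, 4, 31, 33] -> [33, 31, 4, -25]
  [-12, 6, -41, -31, -2, -11] -> [-12, 6, -41, -31] -> [-41, -31, -12, 6] -> [6, -12, -31, -41]
  [0, 14, 32, -38] -> [0, 14, 32, -38] -> [-38, 0, 14, 32] -> [32, 14, 0, -38]
  [-36, -13, -20, 50, 6, 24, 29, -31, 29, -40] -> [-36, -13, -20, 50] -> [-36, -20, -13, 50] -> [50, -13, -20, -36]
  [-5, 8, 40, -37] -> [-5, 8, 40, -37] -> [-37, -5, 8, 40] -> [40, 8, -5, -37]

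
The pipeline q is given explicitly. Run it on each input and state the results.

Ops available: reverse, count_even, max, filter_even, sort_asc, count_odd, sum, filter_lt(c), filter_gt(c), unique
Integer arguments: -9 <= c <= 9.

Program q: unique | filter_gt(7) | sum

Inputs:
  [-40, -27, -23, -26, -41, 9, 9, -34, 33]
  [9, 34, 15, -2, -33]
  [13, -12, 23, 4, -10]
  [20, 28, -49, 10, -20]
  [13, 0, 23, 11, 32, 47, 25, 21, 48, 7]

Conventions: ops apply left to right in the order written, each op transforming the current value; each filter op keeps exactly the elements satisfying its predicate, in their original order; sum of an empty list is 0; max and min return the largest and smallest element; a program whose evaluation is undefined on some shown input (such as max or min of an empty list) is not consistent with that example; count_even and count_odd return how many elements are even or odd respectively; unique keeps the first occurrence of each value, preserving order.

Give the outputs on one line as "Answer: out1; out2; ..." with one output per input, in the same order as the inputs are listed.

42; 58; 36; 58; 220

Execution, op by op:
  [-40, -27, -23, -26, -41, 9, 9, -34, 33] -> [-40, -27, -23, -26, -41, 9, -34, 33] -> [9, 33] -> 42
  [9, 34, 15, -2, -33] -> [9, 34, 15, -2, -33] -> [9, 34, 15] -> 58
  [13, -12, 23, 4, -10] -> [13, -12, 23, 4, -10] -> [13, 23] -> 36
  [20, 28, -49, 10, -20] -> [20, 28, -49, 10, -20] -> [20, 28, 10] -> 58
  [13, 0, 23, 11, 32, 47, 25, 21, 48, 7] -> [13, 0, 23, 11, 32, 47, 25, 21, 48, 7] -> [13, 23, 11, 32, 47, 25, 21, 48] -> 220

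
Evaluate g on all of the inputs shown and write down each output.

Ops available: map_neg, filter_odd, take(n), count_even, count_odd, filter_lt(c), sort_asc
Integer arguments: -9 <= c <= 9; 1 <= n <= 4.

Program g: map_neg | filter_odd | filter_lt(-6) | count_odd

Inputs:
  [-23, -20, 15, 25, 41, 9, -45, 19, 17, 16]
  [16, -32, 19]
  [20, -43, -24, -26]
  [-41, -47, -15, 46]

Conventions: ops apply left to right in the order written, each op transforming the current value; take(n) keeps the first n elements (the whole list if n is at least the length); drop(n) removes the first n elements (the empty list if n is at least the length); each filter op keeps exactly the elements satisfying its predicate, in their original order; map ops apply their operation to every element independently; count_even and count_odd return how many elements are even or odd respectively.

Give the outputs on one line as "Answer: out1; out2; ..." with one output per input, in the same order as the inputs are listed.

6; 1; 0; 0

Execution, op by op:
  [-23, -20, 15, 25, 41, 9, -45, 19, 17, 16] -> [23, 20, -15, -25, -41, -9, 45, -19, -17, -16] -> [23, -15, -25, -41, -9, 45, -19, -17] -> [-15, -25, -41, -9, -19, -17] -> 6
  [16, -32, 19] -> [-16, 32, -19] -> [-19] -> [-19] -> 1
  [20, -43, -24, -26] -> [-20, 43, 24, 26] -> [43] -> [] -> 0
  [-41, -47, -15, 46] -> [41, 47, 15, -46] -> [41, 47, 15] -> [] -> 0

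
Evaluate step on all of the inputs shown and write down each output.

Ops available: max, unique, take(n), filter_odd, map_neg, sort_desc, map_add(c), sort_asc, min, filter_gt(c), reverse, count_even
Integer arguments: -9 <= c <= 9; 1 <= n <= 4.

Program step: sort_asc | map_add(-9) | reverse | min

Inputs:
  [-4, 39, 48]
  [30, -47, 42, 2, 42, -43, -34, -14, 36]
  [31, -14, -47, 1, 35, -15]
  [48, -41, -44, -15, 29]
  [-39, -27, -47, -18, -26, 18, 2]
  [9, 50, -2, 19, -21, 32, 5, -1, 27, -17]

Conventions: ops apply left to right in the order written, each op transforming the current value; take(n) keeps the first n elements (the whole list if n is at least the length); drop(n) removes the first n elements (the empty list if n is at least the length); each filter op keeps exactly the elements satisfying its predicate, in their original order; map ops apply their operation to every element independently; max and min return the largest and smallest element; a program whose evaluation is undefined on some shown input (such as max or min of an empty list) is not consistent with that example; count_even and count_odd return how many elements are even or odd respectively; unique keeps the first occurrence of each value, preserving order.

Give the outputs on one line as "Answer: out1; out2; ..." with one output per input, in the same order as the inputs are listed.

Execution, op by op:
  [-4, 39, 48] -> [-4, 39, 48] -> [-13, 30, 39] -> [39, 30, -13] -> -13
  [30, -47, 42, 2, 42, -43, -34, -14, 36] -> [-47, -43, -34, -14, 2, 30, 36, 42, 42] -> [-56, -52, -43, -23, -7, 21, 27, 33, 33] -> [33, 33, 27, 21, -7, -23, -43, -52, -56] -> -56
  [31, -14, -47, 1, 35, -15] -> [-47, -15, -14, 1, 31, 35] -> [-56, -24, -23, -8, 22, 26] -> [26, 22, -8, -23, -24, -56] -> -56
  [48, -41, -44, -15, 29] -> [-44, -41, -15, 29, 48] -> [-53, -50, -24, 20, 39] -> [39, 20, -24, -50, -53] -> -53
  [-39, -27, -47, -18, -26, 18, 2] -> [-47, -39, -27, -26, -18, 2, 18] -> [-56, -48, -36, -35, -27, -7, 9] -> [9, -7, -27, -35, -36, -48, -56] -> -56
  [9, 50, -2, 19, -21, 32, 5, -1, 27, -17] -> [-21, -17, -2, -1, 5, 9, 19, 27, 32, 50] -> [-30, -26, -11, -10, -4, 0, 10, 18, 23, 41] -> [41, 23, 18, 10, 0, -4, -10, -11, -26, -30] -> -30

-13; -56; -56; -53; -56; -30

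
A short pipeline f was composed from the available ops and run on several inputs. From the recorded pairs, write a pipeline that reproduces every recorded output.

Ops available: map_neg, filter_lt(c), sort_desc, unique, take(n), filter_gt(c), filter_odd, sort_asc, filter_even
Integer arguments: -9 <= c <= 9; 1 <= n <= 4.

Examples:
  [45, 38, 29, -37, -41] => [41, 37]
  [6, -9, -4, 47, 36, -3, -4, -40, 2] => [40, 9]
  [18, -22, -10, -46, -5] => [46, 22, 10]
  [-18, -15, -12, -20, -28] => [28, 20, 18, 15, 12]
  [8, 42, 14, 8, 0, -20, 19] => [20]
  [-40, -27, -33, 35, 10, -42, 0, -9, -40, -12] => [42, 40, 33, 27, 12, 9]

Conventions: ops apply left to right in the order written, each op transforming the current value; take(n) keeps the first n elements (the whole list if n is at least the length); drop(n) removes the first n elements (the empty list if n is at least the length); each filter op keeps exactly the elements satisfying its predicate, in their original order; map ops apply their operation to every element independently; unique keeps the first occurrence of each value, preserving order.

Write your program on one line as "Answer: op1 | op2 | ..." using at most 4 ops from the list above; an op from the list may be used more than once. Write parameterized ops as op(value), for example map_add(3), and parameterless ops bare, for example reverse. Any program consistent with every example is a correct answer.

unique | filter_lt(-6) | sort_asc | map_neg

Check, running the answer program on each example:
  [45, 38, 29, -37, -41] -> [45, 38, 29, -37, -41] -> [-37, -41] -> [-41, -37] -> [41, 37]
  [6, -9, -4, 47, 36, -3, -4, -40, 2] -> [6, -9, -4, 47, 36, -3, -40, 2] -> [-9, -40] -> [-40, -9] -> [40, 9]
  [18, -22, -10, -46, -5] -> [18, -22, -10, -46, -5] -> [-22, -10, -46] -> [-46, -22, -10] -> [46, 22, 10]
  [-18, -15, -12, -20, -28] -> [-18, -15, -12, -20, -28] -> [-18, -15, -12, -20, -28] -> [-28, -20, -18, -15, -12] -> [28, 20, 18, 15, 12]
  [8, 42, 14, 8, 0, -20, 19] -> [8, 42, 14, 0, -20, 19] -> [-20] -> [-20] -> [20]
  [-40, -27, -33, 35, 10, -42, 0, -9, -40, -12] -> [-40, -27, -33, 35, 10, -42, 0, -9, -12] -> [-40, -27, -33, -42, -9, -12] -> [-42, -40, -33, -27, -12, -9] -> [42, 40, 33, 27, 12, 9]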